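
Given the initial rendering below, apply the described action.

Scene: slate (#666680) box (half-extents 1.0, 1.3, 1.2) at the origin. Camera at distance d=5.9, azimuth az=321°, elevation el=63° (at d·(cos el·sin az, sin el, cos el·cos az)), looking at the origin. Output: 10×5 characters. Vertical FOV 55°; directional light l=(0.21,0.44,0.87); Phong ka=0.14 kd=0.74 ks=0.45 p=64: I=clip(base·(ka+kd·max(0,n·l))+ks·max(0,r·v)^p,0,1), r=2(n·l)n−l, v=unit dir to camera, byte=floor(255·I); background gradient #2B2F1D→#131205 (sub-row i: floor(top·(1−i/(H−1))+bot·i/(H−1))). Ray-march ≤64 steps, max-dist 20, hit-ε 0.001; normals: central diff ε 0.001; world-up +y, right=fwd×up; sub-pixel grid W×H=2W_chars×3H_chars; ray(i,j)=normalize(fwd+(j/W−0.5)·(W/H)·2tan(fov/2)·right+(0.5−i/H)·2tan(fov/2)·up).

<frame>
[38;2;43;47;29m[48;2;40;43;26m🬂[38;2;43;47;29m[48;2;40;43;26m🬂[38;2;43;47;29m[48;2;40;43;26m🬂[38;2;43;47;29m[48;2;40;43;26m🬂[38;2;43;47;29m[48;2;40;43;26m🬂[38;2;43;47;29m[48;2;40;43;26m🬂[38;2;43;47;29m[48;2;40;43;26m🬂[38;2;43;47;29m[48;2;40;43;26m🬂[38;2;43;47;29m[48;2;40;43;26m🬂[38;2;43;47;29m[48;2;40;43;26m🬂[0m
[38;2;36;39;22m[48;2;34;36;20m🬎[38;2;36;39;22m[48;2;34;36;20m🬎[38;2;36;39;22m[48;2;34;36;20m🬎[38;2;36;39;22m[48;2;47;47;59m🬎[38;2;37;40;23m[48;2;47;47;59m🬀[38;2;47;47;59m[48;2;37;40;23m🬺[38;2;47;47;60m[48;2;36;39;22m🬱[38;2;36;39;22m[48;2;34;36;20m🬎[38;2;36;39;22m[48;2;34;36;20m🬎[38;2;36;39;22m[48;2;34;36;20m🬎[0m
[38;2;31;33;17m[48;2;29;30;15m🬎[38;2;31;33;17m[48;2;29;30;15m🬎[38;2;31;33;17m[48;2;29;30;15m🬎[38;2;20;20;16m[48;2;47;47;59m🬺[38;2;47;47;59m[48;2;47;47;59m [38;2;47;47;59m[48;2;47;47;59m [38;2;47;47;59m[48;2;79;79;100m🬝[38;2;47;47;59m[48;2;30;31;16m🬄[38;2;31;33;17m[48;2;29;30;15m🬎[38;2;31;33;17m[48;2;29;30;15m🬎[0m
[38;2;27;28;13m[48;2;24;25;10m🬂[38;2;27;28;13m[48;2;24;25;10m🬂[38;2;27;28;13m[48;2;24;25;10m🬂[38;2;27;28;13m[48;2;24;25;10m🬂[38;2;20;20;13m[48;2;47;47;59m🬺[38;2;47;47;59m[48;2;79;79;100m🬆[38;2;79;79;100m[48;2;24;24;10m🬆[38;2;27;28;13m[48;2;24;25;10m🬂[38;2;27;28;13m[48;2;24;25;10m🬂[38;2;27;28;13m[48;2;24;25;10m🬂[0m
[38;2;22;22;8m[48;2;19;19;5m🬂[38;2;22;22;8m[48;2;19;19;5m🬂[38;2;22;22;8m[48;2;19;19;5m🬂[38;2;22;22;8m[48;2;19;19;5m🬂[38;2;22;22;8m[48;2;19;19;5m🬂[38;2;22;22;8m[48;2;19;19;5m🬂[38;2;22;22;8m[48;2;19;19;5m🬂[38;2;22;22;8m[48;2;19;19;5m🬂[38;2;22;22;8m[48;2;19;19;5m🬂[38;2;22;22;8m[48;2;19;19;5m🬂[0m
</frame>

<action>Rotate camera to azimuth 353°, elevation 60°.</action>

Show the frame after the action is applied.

<frame>
[38;2;43;47;29m[48;2;40;43;26m🬂[38;2;43;47;29m[48;2;40;43;26m🬂[38;2;43;47;29m[48;2;40;43;26m🬂[38;2;43;47;29m[48;2;40;43;26m🬂[38;2;43;47;29m[48;2;40;43;26m🬂[38;2;43;47;29m[48;2;40;43;26m🬂[38;2;43;47;29m[48;2;40;43;26m🬂[38;2;43;47;29m[48;2;40;43;26m🬂[38;2;43;47;29m[48;2;40;43;26m🬂[38;2;43;47;29m[48;2;40;43;26m🬂[0m
[38;2;36;39;22m[48;2;34;36;20m🬎[38;2;36;39;22m[48;2;34;36;20m🬎[38;2;36;39;22m[48;2;34;36;20m🬎[38;2;47;47;59m[48;2;36;38;22m🬦[38;2;37;40;23m[48;2;47;47;59m🬂[38;2;47;47;59m[48;2;47;47;59m [38;2;47;47;59m[48;2;35;38;21m▌[38;2;36;39;22m[48;2;34;36;20m🬎[38;2;36;39;22m[48;2;34;36;20m🬎[38;2;36;39;22m[48;2;34;36;20m🬎[0m
[38;2;31;33;17m[48;2;29;30;15m🬎[38;2;31;33;17m[48;2;29;30;15m🬎[38;2;31;33;17m[48;2;29;30;15m🬎[38;2;47;47;59m[48;2;30;31;16m🬉[38;2;47;47;59m[48;2;47;47;59m [38;2;47;47;59m[48;2;47;47;59m [38;2;47;47;59m[48;2;47;47;59m [38;2;31;33;17m[48;2;29;30;15m🬎[38;2;31;33;17m[48;2;29;30;15m🬎[38;2;31;33;17m[48;2;29;30;15m🬎[0m
[38;2;27;28;13m[48;2;24;25;10m🬂[38;2;27;28;13m[48;2;24;25;10m🬂[38;2;27;28;13m[48;2;24;25;10m🬂[38;2;27;28;13m[48;2;24;25;10m🬂[38;2;47;47;59m[48;2;79;79;100m🬀[38;2;79;79;100m[48;2;79;79;100m [38;2;79;79;100m[48;2;24;24;10m🬝[38;2;27;28;13m[48;2;24;25;10m🬂[38;2;27;28;13m[48;2;24;25;10m🬂[38;2;27;28;13m[48;2;24;25;10m🬂[0m
[38;2;22;22;8m[48;2;19;19;5m🬂[38;2;22;22;8m[48;2;19;19;5m🬂[38;2;22;22;8m[48;2;19;19;5m🬂[38;2;22;22;8m[48;2;19;19;5m🬂[38;2;22;22;8m[48;2;19;19;5m🬂[38;2;22;22;8m[48;2;19;19;5m🬂[38;2;22;22;8m[48;2;19;19;5m🬂[38;2;22;22;8m[48;2;19;19;5m🬂[38;2;22;22;8m[48;2;19;19;5m🬂[38;2;22;22;8m[48;2;19;19;5m🬂[0m
</frame>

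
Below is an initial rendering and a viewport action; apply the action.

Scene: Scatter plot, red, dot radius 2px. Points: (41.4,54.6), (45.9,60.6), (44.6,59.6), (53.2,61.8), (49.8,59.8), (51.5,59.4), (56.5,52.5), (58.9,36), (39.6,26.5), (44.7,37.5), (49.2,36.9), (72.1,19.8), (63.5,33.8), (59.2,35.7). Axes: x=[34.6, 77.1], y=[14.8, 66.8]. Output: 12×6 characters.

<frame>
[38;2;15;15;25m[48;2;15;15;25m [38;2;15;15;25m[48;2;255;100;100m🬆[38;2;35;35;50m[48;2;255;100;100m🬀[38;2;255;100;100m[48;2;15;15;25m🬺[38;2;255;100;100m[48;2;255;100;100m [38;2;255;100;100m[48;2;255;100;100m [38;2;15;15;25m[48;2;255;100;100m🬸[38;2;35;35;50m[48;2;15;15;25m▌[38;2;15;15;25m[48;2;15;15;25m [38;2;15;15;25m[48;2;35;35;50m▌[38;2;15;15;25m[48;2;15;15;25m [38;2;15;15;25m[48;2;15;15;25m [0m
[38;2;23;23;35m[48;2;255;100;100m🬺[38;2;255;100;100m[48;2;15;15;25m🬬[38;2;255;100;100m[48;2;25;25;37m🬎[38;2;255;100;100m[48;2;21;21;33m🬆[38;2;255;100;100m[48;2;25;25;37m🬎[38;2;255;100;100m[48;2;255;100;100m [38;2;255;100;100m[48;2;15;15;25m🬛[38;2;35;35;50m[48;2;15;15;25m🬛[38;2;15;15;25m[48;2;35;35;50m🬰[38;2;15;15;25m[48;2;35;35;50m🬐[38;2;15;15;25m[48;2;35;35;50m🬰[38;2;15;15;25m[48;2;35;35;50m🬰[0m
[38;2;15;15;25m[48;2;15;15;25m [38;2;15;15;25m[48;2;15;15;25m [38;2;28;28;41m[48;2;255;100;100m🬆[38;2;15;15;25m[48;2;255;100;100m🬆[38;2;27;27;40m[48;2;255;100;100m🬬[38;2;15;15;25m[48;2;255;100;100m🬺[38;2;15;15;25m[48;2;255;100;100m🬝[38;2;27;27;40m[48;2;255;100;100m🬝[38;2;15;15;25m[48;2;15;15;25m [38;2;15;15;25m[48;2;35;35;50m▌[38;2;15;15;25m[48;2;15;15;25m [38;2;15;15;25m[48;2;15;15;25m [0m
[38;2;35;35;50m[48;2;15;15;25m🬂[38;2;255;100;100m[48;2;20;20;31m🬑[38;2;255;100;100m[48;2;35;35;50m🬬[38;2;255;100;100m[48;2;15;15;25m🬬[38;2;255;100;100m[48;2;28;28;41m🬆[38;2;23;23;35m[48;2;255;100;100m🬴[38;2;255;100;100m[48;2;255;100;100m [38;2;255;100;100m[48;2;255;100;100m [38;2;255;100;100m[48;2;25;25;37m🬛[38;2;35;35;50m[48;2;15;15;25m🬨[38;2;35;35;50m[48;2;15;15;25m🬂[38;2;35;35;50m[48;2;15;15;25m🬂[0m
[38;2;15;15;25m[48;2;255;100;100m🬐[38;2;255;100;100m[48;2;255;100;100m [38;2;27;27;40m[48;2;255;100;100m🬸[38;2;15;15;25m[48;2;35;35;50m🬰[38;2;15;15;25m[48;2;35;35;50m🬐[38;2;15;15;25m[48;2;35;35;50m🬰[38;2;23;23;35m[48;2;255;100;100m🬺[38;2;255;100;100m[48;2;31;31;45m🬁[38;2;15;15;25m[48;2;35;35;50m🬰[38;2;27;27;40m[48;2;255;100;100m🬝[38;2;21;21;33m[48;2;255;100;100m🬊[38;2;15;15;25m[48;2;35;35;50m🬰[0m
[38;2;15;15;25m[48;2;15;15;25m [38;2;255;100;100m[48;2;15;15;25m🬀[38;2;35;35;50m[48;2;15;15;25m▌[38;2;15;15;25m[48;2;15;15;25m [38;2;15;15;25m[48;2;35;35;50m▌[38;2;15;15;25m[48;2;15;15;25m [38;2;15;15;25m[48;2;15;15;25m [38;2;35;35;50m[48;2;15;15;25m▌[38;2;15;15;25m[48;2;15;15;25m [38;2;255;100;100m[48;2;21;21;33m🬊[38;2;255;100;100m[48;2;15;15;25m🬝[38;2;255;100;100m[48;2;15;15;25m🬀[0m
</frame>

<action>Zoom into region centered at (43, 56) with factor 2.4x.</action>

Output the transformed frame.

<frame>
[38;2;15;15;25m[48;2;15;15;25m [38;2;15;15;25m[48;2;15;15;25m [38;2;35;35;50m[48;2;15;15;25m▌[38;2;15;15;25m[48;2;15;15;25m [38;2;15;15;25m[48;2;35;35;50m▌[38;2;15;15;25m[48;2;15;15;25m [38;2;15;15;25m[48;2;15;15;25m [38;2;27;27;40m[48;2;255;100;100m🬝[38;2;15;15;25m[48;2;15;15;25m [38;2;15;15;25m[48;2;35;35;50m▌[38;2;15;15;25m[48;2;15;15;25m [38;2;15;15;25m[48;2;15;15;25m [0m
[38;2;15;15;25m[48;2;35;35;50m🬰[38;2;15;15;25m[48;2;35;35;50m🬰[38;2;35;35;50m[48;2;15;15;25m🬛[38;2;15;15;25m[48;2;35;35;50m🬰[38;2;15;15;25m[48;2;35;35;50m🬐[38;2;23;23;35m[48;2;255;100;100m🬝[38;2;15;15;25m[48;2;255;100;100m🬀[38;2;255;100;100m[48;2;255;100;100m [38;2;255;100;100m[48;2;15;15;25m🬛[38;2;28;28;41m[48;2;255;100;100m🬆[38;2;255;100;100m[48;2;15;15;25m🬺[38;2;255;100;100m[48;2;15;15;25m🬺[0m
[38;2;15;15;25m[48;2;15;15;25m [38;2;15;15;25m[48;2;15;15;25m [38;2;35;35;50m[48;2;15;15;25m▌[38;2;15;15;25m[48;2;15;15;25m [38;2;21;21;33m[48;2;255;100;100m🬆[38;2;15;15;25m[48;2;255;100;100m🬬[38;2;255;100;100m[48;2;15;15;25m🬊[38;2;255;100;100m[48;2;25;25;37m🬂[38;2;15;15;25m[48;2;15;15;25m [38;2;23;23;35m[48;2;255;100;100m🬺[38;2;255;100;100m[48;2;15;15;25m🬆[38;2;255;100;100m[48;2;15;15;25m🬆[0m
[38;2;35;35;50m[48;2;15;15;25m🬂[38;2;35;35;50m[48;2;15;15;25m🬂[38;2;35;35;50m[48;2;15;15;25m🬕[38;2;255;100;100m[48;2;19;19;30m🬁[38;2;255;100;100m[48;2;15;15;25m🬬[38;2;255;100;100m[48;2;15;15;25m🬆[38;2;35;35;50m[48;2;15;15;25m🬂[38;2;35;35;50m[48;2;15;15;25m🬕[38;2;35;35;50m[48;2;15;15;25m🬂[38;2;35;35;50m[48;2;15;15;25m🬨[38;2;35;35;50m[48;2;15;15;25m🬂[38;2;35;35;50m[48;2;15;15;25m🬂[0m
[38;2;15;15;25m[48;2;35;35;50m🬰[38;2;15;15;25m[48;2;35;35;50m🬰[38;2;35;35;50m[48;2;15;15;25m🬛[38;2;15;15;25m[48;2;35;35;50m🬰[38;2;15;15;25m[48;2;35;35;50m🬐[38;2;15;15;25m[48;2;35;35;50m🬰[38;2;15;15;25m[48;2;35;35;50m🬰[38;2;35;35;50m[48;2;15;15;25m🬛[38;2;15;15;25m[48;2;35;35;50m🬰[38;2;15;15;25m[48;2;35;35;50m🬐[38;2;15;15;25m[48;2;35;35;50m🬰[38;2;15;15;25m[48;2;35;35;50m🬰[0m
[38;2;15;15;25m[48;2;15;15;25m [38;2;15;15;25m[48;2;15;15;25m [38;2;35;35;50m[48;2;15;15;25m▌[38;2;15;15;25m[48;2;15;15;25m [38;2;15;15;25m[48;2;35;35;50m▌[38;2;15;15;25m[48;2;15;15;25m [38;2;15;15;25m[48;2;15;15;25m [38;2;35;35;50m[48;2;15;15;25m▌[38;2;15;15;25m[48;2;15;15;25m [38;2;15;15;25m[48;2;35;35;50m▌[38;2;15;15;25m[48;2;15;15;25m [38;2;15;15;25m[48;2;15;15;25m [0m
</frame>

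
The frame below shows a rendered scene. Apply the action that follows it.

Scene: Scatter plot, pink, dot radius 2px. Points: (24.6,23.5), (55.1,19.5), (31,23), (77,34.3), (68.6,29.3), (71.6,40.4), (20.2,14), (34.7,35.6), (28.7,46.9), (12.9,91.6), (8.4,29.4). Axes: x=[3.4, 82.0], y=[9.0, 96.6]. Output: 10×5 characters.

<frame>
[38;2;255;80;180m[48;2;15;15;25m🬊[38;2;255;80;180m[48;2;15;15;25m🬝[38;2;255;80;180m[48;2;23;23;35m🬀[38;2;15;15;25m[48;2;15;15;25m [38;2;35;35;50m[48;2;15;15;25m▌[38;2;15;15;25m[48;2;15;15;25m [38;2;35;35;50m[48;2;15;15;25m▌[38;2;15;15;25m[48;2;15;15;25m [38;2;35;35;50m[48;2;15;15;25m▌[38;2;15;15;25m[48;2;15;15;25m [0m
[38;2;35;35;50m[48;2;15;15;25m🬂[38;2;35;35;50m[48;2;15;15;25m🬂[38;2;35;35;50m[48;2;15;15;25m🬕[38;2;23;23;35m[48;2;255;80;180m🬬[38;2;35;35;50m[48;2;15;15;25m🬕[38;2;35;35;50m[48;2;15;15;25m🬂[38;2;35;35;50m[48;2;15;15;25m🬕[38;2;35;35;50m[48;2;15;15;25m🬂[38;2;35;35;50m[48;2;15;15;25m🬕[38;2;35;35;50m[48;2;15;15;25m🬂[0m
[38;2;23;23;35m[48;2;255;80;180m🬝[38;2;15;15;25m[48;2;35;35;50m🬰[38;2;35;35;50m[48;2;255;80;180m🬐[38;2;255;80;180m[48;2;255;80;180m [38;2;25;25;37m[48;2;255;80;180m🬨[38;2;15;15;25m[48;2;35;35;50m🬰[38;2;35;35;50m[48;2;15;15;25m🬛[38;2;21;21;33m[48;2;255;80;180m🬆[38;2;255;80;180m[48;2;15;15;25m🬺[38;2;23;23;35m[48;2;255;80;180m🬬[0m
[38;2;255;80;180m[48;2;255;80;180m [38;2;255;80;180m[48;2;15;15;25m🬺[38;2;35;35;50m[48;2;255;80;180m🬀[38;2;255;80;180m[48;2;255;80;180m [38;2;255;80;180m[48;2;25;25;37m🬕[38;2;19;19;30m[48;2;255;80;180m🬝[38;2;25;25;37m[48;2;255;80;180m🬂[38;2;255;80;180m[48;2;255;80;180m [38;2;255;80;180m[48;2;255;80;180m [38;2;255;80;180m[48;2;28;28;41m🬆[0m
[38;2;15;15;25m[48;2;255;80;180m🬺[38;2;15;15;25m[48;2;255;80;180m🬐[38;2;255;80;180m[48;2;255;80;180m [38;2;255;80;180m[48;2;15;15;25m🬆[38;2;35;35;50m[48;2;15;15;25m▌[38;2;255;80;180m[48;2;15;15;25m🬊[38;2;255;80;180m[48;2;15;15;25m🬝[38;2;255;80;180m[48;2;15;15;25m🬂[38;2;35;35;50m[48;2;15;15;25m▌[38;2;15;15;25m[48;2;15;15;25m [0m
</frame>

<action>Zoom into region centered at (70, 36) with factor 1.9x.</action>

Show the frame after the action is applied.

<frame>
[38;2;15;15;25m[48;2;15;15;25m [38;2;15;15;25m[48;2;15;15;25m [38;2;35;35;50m[48;2;15;15;25m▌[38;2;15;15;25m[48;2;15;15;25m [38;2;35;35;50m[48;2;15;15;25m▌[38;2;15;15;25m[48;2;15;15;25m [38;2;35;35;50m[48;2;15;15;25m▌[38;2;15;15;25m[48;2;15;15;25m [38;2;35;35;50m[48;2;15;15;25m▌[38;2;15;15;25m[48;2;15;15;25m [0m
[38;2;35;35;50m[48;2;15;15;25m🬂[38;2;35;35;50m[48;2;15;15;25m🬂[38;2;35;35;50m[48;2;15;15;25m🬕[38;2;35;35;50m[48;2;15;15;25m🬂[38;2;35;35;50m[48;2;255;80;180m🬆[38;2;255;80;180m[48;2;35;35;50m🬺[38;2;27;27;40m[48;2;255;80;180m🬬[38;2;35;35;50m[48;2;15;15;25m🬂[38;2;35;35;50m[48;2;15;15;25m🬕[38;2;35;35;50m[48;2;15;15;25m🬂[0m
[38;2;15;15;25m[48;2;35;35;50m🬰[38;2;15;15;25m[48;2;35;35;50m🬰[38;2;35;35;50m[48;2;15;15;25m🬛[38;2;23;23;35m[48;2;255;80;180m🬝[38;2;35;35;50m[48;2;255;80;180m🬈[38;2;255;80;180m[48;2;15;15;25m🬬[38;2;255;80;180m[48;2;255;80;180m [38;2;19;19;30m[48;2;255;80;180m🬸[38;2;35;35;50m[48;2;15;15;25m🬛[38;2;15;15;25m[48;2;35;35;50m🬰[0m
[38;2;19;19;30m[48;2;255;80;180m🬝[38;2;15;15;25m[48;2;255;80;180m🬊[38;2;35;35;50m[48;2;15;15;25m🬲[38;2;255;80;180m[48;2;28;28;41m🬊[38;2;255;80;180m[48;2;35;35;50m🬝[38;2;255;80;180m[48;2;23;23;35m🬀[38;2;255;80;180m[48;2;27;27;40m🬀[38;2;15;15;25m[48;2;35;35;50m🬎[38;2;35;35;50m[48;2;15;15;25m🬲[38;2;15;15;25m[48;2;35;35;50m🬎[0m
[38;2;255;80;180m[48;2;15;15;25m🬊[38;2;255;80;180m[48;2;15;15;25m🬝[38;2;255;80;180m[48;2;23;23;35m🬀[38;2;15;15;25m[48;2;15;15;25m [38;2;35;35;50m[48;2;15;15;25m▌[38;2;15;15;25m[48;2;15;15;25m [38;2;35;35;50m[48;2;15;15;25m▌[38;2;15;15;25m[48;2;15;15;25m [38;2;35;35;50m[48;2;15;15;25m▌[38;2;15;15;25m[48;2;15;15;25m [0m
</frame>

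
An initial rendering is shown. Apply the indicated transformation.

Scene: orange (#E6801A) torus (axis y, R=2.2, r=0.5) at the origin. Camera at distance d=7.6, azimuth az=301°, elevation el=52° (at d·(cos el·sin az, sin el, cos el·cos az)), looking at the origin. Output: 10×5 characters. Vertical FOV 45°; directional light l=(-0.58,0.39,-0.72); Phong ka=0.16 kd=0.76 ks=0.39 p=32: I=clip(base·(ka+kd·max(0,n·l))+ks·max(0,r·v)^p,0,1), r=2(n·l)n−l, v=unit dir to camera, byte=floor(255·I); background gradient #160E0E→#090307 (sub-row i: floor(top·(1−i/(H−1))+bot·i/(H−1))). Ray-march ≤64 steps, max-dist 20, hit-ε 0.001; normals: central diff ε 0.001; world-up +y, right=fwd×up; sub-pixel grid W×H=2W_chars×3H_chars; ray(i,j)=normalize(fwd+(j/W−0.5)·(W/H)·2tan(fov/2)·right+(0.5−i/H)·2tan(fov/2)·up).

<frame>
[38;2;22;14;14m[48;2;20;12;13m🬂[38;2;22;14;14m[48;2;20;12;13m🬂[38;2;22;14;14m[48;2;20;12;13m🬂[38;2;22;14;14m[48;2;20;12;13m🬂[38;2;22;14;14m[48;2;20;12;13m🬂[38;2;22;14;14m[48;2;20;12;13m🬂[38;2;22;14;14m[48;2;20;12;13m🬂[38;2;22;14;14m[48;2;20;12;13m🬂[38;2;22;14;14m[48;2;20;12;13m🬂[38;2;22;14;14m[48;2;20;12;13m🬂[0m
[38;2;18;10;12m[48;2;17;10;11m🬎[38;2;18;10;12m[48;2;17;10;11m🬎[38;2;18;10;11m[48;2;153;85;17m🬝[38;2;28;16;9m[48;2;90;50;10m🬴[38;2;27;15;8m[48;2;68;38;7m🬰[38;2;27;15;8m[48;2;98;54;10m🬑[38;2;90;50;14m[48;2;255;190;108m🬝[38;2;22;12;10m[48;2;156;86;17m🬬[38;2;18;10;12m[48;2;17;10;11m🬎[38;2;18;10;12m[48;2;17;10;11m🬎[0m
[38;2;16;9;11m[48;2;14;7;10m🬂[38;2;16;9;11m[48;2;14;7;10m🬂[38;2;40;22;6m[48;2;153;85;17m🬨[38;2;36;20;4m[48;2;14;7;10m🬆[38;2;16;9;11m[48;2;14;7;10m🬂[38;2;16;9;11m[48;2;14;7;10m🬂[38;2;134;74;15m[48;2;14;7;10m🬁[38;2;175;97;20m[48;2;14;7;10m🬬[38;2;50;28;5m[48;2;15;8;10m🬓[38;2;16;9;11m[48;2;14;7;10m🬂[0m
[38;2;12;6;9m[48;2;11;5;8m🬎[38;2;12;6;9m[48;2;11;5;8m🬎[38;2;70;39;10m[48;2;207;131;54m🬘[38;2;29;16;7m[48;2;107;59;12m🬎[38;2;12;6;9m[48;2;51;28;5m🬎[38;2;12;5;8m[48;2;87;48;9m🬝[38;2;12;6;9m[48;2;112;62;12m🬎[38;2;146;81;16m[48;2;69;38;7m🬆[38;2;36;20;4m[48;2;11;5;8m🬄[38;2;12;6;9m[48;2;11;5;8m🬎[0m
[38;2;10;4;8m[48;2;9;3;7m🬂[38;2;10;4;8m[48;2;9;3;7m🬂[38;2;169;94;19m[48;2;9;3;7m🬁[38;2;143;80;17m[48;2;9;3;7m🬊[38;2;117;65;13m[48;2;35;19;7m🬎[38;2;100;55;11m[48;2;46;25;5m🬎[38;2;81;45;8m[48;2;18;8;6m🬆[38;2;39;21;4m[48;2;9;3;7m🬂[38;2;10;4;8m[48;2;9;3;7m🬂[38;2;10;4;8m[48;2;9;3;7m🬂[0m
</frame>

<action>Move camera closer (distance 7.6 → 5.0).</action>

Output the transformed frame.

<frame>
[38;2;22;14;14m[48;2;20;12;13m🬂[38;2;22;14;14m[48;2;20;12;13m🬂[38;2;22;14;14m[48;2;20;12;13m🬂[38;2;21;13;13m[48;2;97;54;11m🬎[38;2;21;13;13m[48;2;88;49;9m🬎[38;2;21;13;13m[48;2;113;62;12m🬎[38;2;21;13;13m[48;2;127;70;14m🬎[38;2;102;56;11m[48;2;21;13;13m🬏[38;2;22;14;14m[48;2;20;12;13m🬂[38;2;22;14;14m[48;2;20;12;13m🬂[0m
[38;2;18;10;12m[48;2;17;10;11m🬎[38;2;23;13;10m[48;2;102;56;11m🬥[38;2;111;61;12m[48;2;41;23;4m🬀[38;2;36;20;4m[48;2;17;10;11m🬝[38;2;41;22;4m[48;2;17;10;11m🬎[38;2;95;53;10m[48;2;29;16;7m🬂[38;2;137;76;15m[48;2;17;10;11m🬎[38;2;242;158;75m[48;2;167;93;19m🬇[38;2;76;42;11m[48;2;181;103;23m🬊[38;2;101;56;11m[48;2;18;10;11m🬏[0m
[38;2;15;8;10m[48;2;134;74;14m🬄[38;2;63;35;7m[48;2;36;20;4m🬀[38;2;36;20;4m[48;2;14;7;10m🬄[38;2;16;9;11m[48;2;14;7;10m🬂[38;2;16;9;11m[48;2;14;7;10m🬂[38;2;16;9;11m[48;2;14;7;10m🬂[38;2;16;9;11m[48;2;14;7;10m🬂[38;2;16;9;11m[48;2;14;7;10m🬂[38;2;200;111;22m[48;2;14;7;10m🬬[38;2;86;48;9m[48;2;155;86;17m▐[0m
[38;2;118;65;13m[48;2;178;100;23m▐[38;2;40;22;4m[48;2;85;47;9m🬬[38;2;36;20;4m[48;2;12;5;8m🬏[38;2;12;6;9m[48;2;11;5;8m🬎[38;2;12;6;9m[48;2;11;5;8m🬎[38;2;12;6;9m[48;2;11;5;8m🬎[38;2;12;6;9m[48;2;11;5;8m🬎[38;2;12;6;9m[48;2;11;5;8m🬎[38;2;164;91;18m[48;2;12;6;9m🬷[38;2;137;76;15m[48;2;92;51;9m▌[0m
[38;2;9;3;7m[48;2;200;124;48m🬓[38;2;115;65;14m[48;2;217;147;78m🬬[38;2;43;24;4m[48;2;98;54;10m🬊[38;2;23;12;6m[48;2;79;43;8m🬎[38;2;9;3;7m[48;2;72;39;8m🬎[38;2;9;3;7m[48;2;85;47;9m🬎[38;2;9;3;7m[48;2;104;57;11m🬆[38;2;10;4;8m[48;2;120;66;13m🬀[38;2;125;69;13m[48;2;93;51;10m🬆[38;2;86;48;9m[48;2;45;25;4m🬄[0m
</frame>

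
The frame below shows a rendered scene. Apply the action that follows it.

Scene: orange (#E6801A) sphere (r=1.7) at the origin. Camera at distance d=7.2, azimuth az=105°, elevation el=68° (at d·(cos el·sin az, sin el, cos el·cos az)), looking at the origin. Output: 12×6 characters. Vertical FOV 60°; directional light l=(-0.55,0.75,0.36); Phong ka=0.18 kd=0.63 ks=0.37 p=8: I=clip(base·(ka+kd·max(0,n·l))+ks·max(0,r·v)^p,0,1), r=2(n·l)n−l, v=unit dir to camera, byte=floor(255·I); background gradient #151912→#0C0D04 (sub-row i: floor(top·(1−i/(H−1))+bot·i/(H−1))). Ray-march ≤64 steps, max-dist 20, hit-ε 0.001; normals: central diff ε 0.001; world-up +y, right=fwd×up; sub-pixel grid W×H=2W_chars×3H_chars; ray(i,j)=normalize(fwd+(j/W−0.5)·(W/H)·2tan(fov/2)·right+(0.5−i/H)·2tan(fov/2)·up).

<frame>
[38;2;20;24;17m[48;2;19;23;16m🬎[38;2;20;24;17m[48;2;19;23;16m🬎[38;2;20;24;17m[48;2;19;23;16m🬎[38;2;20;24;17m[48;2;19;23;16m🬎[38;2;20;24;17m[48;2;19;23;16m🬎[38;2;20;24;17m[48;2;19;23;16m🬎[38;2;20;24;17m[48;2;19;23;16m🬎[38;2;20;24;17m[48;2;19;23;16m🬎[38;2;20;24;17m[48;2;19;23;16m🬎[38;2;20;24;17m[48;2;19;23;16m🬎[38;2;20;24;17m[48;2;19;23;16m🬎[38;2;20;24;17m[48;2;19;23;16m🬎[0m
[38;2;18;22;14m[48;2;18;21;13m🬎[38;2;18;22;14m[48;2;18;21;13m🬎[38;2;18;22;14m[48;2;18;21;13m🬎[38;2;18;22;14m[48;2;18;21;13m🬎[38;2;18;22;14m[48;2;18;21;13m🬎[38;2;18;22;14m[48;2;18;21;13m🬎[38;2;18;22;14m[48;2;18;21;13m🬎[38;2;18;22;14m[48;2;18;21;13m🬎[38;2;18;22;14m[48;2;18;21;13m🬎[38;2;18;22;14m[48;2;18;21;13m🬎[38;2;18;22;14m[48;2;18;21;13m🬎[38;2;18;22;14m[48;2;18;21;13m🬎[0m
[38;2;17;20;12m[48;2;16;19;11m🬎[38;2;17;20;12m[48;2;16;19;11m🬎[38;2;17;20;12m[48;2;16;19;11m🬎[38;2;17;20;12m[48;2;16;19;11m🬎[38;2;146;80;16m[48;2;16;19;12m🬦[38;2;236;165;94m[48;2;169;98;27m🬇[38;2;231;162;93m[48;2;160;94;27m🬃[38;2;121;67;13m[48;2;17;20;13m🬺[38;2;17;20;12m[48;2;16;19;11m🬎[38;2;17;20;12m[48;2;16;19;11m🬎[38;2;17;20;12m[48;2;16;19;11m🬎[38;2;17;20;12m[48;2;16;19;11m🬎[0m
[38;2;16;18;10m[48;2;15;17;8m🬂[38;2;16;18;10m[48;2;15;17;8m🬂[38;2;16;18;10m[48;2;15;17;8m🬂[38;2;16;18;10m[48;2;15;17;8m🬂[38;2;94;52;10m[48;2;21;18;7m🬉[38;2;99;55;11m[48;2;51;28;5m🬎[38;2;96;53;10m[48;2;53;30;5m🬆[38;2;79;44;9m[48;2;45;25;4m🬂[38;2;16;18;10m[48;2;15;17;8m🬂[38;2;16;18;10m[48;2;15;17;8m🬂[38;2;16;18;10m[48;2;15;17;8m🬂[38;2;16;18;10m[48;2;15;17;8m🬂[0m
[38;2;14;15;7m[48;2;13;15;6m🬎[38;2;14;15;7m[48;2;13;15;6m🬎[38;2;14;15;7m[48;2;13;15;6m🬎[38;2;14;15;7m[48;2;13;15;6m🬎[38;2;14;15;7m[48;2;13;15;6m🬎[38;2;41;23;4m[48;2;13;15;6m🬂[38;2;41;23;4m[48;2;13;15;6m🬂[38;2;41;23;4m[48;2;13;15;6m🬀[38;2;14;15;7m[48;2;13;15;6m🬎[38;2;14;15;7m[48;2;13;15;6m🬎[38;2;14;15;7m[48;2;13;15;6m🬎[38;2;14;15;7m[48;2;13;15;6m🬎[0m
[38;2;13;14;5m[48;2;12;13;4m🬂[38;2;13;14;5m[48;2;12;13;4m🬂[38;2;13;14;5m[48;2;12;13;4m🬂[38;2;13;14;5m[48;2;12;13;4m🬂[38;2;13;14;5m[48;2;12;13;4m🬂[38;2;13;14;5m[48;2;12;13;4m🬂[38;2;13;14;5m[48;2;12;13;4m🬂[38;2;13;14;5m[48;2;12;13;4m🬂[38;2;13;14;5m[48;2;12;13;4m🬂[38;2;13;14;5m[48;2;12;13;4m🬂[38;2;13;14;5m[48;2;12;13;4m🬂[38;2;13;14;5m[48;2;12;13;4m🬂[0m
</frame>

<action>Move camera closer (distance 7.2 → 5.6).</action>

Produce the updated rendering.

<frame>
[38;2;20;24;17m[48;2;19;23;16m🬎[38;2;20;24;17m[48;2;19;23;16m🬎[38;2;20;24;17m[48;2;19;23;16m🬎[38;2;20;24;17m[48;2;19;23;16m🬎[38;2;20;24;17m[48;2;19;23;16m🬎[38;2;20;24;17m[48;2;19;23;16m🬎[38;2;20;24;17m[48;2;19;23;16m🬎[38;2;20;24;17m[48;2;19;23;16m🬎[38;2;20;24;17m[48;2;19;23;16m🬎[38;2;20;24;17m[48;2;19;23;16m🬎[38;2;20;24;17m[48;2;19;23;16m🬎[38;2;20;24;17m[48;2;19;23;16m🬎[0m
[38;2;18;22;14m[48;2;18;21;13m🬎[38;2;18;22;14m[48;2;18;21;13m🬎[38;2;18;22;14m[48;2;18;21;13m🬎[38;2;18;22;14m[48;2;18;21;13m🬎[38;2;18;22;14m[48;2;18;21;13m🬎[38;2;18;22;14m[48;2;185;107;27m🬎[38;2;18;22;14m[48;2;181;106;30m🬎[38;2;159;88;18m[48;2;18;21;14m🬏[38;2;18;22;14m[48;2;18;21;13m🬎[38;2;18;22;14m[48;2;18;21;13m🬎[38;2;18;22;14m[48;2;18;21;13m🬎[38;2;18;22;14m[48;2;18;21;13m🬎[0m
[38;2;17;20;12m[48;2;16;19;11m🬎[38;2;17;20;12m[48;2;16;19;11m🬎[38;2;17;20;12m[48;2;16;19;11m🬎[38;2;17;20;12m[48;2;16;19;11m🬎[38;2;17;20;13m[48;2;146;82;17m🬀[38;2;226;157;89m[48;2;165;101;37m🬉[38;2;212;145;78m[48;2;148;88;29m🬄[38;2;139;77;17m[48;2;113;62;12m🬆[38;2;99;54;11m[48;2;16;19;12m🬓[38;2;17;20;12m[48;2;16;19;11m🬎[38;2;17;20;12m[48;2;16;19;11m🬎[38;2;17;20;12m[48;2;16;19;11m🬎[0m
[38;2;16;18;10m[48;2;15;17;8m🬂[38;2;16;18;10m[48;2;15;17;8m🬂[38;2;16;18;10m[48;2;15;17;8m🬂[38;2;16;18;10m[48;2;15;17;8m🬂[38;2;102;56;11m[48;2;66;37;7m🬎[38;2;106;59;12m[48;2;78;43;8m🬆[38;2;100;55;11m[48;2;70;39;7m🬆[38;2;86;47;9m[48;2;54;29;5m🬆[38;2;61;34;6m[48;2;21;18;7m🬄[38;2;16;18;10m[48;2;15;17;8m🬂[38;2;16;18;10m[48;2;15;17;8m🬂[38;2;16;18;10m[48;2;15;17;8m🬂[0m
[38;2;14;15;7m[48;2;13;15;6m🬎[38;2;14;15;7m[48;2;13;15;6m🬎[38;2;14;15;7m[48;2;13;15;6m🬎[38;2;14;15;7m[48;2;13;15;6m🬎[38;2;41;23;4m[48;2;13;15;6m🬁[38;2;43;24;4m[48;2;13;15;6m🬎[38;2;41;23;4m[48;2;13;15;6m🬎[38;2;41;23;4m[48;2;13;15;6m🬆[38;2;14;15;7m[48;2;13;15;6m🬎[38;2;14;15;7m[48;2;13;15;6m🬎[38;2;14;15;7m[48;2;13;15;6m🬎[38;2;14;15;7m[48;2;13;15;6m🬎[0m
[38;2;13;14;5m[48;2;12;13;4m🬂[38;2;13;14;5m[48;2;12;13;4m🬂[38;2;13;14;5m[48;2;12;13;4m🬂[38;2;13;14;5m[48;2;12;13;4m🬂[38;2;13;14;5m[48;2;12;13;4m🬂[38;2;13;14;5m[48;2;12;13;4m🬂[38;2;13;14;5m[48;2;12;13;4m🬂[38;2;13;14;5m[48;2;12;13;4m🬂[38;2;13;14;5m[48;2;12;13;4m🬂[38;2;13;14;5m[48;2;12;13;4m🬂[38;2;13;14;5m[48;2;12;13;4m🬂[38;2;13;14;5m[48;2;12;13;4m🬂[0m
</frame>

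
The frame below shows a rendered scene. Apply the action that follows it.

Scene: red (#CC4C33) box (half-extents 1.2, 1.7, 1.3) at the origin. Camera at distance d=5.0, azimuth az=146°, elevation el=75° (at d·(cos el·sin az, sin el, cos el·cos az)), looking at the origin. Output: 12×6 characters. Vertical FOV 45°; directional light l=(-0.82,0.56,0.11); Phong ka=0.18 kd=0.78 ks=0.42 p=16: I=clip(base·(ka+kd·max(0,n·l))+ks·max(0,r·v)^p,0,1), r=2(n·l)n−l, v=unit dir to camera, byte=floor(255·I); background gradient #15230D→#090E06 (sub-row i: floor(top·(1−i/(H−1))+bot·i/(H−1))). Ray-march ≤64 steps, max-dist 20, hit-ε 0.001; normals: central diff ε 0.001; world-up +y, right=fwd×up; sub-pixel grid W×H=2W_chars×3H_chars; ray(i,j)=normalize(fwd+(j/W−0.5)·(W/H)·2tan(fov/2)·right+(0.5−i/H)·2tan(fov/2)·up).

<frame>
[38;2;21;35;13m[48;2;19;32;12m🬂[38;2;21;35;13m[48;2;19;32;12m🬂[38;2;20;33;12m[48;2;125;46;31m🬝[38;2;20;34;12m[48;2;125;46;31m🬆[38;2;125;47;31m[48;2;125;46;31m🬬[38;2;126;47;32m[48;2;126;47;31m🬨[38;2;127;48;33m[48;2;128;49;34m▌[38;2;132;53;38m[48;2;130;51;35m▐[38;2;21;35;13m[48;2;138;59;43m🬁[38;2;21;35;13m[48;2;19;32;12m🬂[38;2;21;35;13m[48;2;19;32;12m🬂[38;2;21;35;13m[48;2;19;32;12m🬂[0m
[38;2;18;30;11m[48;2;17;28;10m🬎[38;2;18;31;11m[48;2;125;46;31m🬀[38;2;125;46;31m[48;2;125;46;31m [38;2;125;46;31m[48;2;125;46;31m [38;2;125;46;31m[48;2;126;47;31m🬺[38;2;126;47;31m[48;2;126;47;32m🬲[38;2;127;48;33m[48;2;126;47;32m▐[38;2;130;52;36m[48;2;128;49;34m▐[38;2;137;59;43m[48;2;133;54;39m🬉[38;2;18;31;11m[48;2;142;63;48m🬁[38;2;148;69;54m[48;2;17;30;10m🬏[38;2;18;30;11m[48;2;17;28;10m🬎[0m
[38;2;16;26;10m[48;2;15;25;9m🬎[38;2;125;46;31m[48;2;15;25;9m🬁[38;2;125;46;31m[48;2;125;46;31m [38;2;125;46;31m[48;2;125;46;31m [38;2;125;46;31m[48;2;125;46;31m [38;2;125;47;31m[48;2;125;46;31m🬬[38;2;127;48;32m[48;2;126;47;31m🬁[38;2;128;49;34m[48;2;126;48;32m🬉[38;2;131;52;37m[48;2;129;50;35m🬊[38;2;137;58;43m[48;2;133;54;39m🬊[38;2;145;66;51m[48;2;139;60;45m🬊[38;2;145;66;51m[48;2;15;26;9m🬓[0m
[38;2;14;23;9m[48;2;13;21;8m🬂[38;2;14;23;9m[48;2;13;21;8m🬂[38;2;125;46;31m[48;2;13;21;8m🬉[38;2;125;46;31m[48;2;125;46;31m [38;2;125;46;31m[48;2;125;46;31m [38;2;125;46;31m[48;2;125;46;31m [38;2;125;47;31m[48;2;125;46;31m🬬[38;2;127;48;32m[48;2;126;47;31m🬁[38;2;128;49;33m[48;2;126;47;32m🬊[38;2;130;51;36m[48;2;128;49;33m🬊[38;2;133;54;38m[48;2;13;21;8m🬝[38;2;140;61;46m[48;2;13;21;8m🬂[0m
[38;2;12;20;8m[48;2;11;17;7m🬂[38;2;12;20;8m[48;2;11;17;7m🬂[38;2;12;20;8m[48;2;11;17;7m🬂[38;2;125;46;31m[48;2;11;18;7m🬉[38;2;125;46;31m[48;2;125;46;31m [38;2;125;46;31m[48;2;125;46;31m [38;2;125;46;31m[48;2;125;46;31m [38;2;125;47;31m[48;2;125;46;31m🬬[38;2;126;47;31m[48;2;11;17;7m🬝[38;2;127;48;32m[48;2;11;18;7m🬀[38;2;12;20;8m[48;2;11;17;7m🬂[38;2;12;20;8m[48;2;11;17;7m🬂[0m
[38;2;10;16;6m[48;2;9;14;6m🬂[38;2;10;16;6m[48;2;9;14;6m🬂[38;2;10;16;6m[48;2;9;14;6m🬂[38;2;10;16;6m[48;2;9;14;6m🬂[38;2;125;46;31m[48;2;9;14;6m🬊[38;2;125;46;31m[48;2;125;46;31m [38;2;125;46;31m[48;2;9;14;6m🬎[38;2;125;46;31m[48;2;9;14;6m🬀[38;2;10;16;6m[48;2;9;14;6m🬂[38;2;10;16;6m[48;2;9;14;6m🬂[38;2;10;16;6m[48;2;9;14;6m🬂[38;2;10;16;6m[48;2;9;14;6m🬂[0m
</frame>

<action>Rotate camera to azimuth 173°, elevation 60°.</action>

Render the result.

<frame>
[38;2;21;35;13m[48;2;19;32;12m🬂[38;2;21;35;13m[48;2;19;32;12m🬂[38;2;125;46;31m[48;2;20;33;12m▐[38;2;125;46;31m[48;2;125;46;31m [38;2;125;46;31m[48;2;125;46;31m [38;2;125;46;31m[48;2;125;46;31m [38;2;125;46;31m[48;2;125;46;31m [38;2;125;46;31m[48;2;125;46;31m [38;2;125;46;31m[48;2;126;47;31m🬕[38;2;126;47;31m[48;2;20;33;12m🬓[38;2;21;35;13m[48;2;19;32;12m🬂[38;2;21;35;13m[48;2;19;32;12m🬂[0m
[38;2;18;30;11m[48;2;17;28;10m🬎[38;2;18;30;11m[48;2;17;28;10m🬎[38;2;125;46;31m[48;2;17;29;10m▐[38;2;125;46;31m[48;2;125;46;31m [38;2;125;46;31m[48;2;125;46;31m [38;2;125;46;31m[48;2;125;46;31m [38;2;125;46;31m[48;2;125;46;31m [38;2;125;46;31m[48;2;125;47;31m🬝[38;2;126;47;31m[48;2;126;47;32m🬝[38;2;126;47;32m[48;2;127;48;32m▌[38;2;18;30;11m[48;2;17;28;10m🬎[38;2;18;30;11m[48;2;17;28;10m🬎[0m
[38;2;16;26;10m[48;2;15;25;9m🬎[38;2;16;26;10m[48;2;15;25;9m🬎[38;2;125;46;31m[48;2;15;26;9m▐[38;2;125;46;31m[48;2;125;46;31m [38;2;125;46;31m[48;2;125;46;31m [38;2;125;46;31m[48;2;125;46;31m [38;2;125;46;31m[48;2;125;46;31m [38;2;125;46;31m[48;2;126;47;31m▌[38;2;126;47;31m[48;2;126;47;32m🬄[38;2;127;48;32m[48;2;128;49;33m▌[38;2;16;26;10m[48;2;130;51;36m🬉[38;2;16;26;10m[48;2;15;25;9m🬎[0m
[38;2;14;23;9m[48;2;13;21;8m🬂[38;2;14;23;9m[48;2;13;21;8m🬂[38;2;125;46;31m[48;2;13;22;8m▐[38;2;125;46;31m[48;2;125;46;31m [38;2;125;46;31m[48;2;125;46;31m [38;2;125;46;31m[48;2;125;46;31m [38;2;125;46;31m[48;2;125;46;31m [38;2;125;47;31m[48;2;36;13;9m🬎[38;2;126;47;32m[48;2;36;13;9m🬎[38;2;128;49;33m[48;2;36;13;9m🬎[38;2;132;53;38m[48;2;36;13;9m🬎[38;2;14;23;9m[48;2;13;21;8m🬂[0m
[38;2;12;20;8m[48;2;11;17;7m🬂[38;2;12;20;8m[48;2;11;17;7m🬂[38;2;36;13;9m[48;2;11;18;7m🬉[38;2;36;13;9m[48;2;36;13;9m [38;2;36;13;9m[48;2;36;13;9m [38;2;36;13;9m[48;2;36;13;9m [38;2;36;13;9m[48;2;36;13;9m [38;2;36;13;9m[48;2;36;13;9m [38;2;36;13;9m[48;2;36;13;9m [38;2;36;13;9m[48;2;11;17;7m🬝[38;2;36;13;9m[48;2;11;18;7m🬀[38;2;12;20;8m[48;2;11;17;7m🬂[0m
[38;2;10;16;6m[48;2;9;14;6m🬂[38;2;10;16;6m[48;2;9;14;6m🬂[38;2;10;16;6m[48;2;9;14;6m🬂[38;2;36;13;9m[48;2;9;14;6m🬁[38;2;36;13;9m[48;2;9;14;6m🬎[38;2;36;13;9m[48;2;9;14;6m🬎[38;2;36;13;9m[48;2;9;14;6m🬎[38;2;36;13;9m[48;2;9;14;6m🬎[38;2;36;13;9m[48;2;9;14;6m🬂[38;2;10;16;6m[48;2;9;14;6m🬂[38;2;10;16;6m[48;2;9;14;6m🬂[38;2;10;16;6m[48;2;9;14;6m🬂[0m
</frame>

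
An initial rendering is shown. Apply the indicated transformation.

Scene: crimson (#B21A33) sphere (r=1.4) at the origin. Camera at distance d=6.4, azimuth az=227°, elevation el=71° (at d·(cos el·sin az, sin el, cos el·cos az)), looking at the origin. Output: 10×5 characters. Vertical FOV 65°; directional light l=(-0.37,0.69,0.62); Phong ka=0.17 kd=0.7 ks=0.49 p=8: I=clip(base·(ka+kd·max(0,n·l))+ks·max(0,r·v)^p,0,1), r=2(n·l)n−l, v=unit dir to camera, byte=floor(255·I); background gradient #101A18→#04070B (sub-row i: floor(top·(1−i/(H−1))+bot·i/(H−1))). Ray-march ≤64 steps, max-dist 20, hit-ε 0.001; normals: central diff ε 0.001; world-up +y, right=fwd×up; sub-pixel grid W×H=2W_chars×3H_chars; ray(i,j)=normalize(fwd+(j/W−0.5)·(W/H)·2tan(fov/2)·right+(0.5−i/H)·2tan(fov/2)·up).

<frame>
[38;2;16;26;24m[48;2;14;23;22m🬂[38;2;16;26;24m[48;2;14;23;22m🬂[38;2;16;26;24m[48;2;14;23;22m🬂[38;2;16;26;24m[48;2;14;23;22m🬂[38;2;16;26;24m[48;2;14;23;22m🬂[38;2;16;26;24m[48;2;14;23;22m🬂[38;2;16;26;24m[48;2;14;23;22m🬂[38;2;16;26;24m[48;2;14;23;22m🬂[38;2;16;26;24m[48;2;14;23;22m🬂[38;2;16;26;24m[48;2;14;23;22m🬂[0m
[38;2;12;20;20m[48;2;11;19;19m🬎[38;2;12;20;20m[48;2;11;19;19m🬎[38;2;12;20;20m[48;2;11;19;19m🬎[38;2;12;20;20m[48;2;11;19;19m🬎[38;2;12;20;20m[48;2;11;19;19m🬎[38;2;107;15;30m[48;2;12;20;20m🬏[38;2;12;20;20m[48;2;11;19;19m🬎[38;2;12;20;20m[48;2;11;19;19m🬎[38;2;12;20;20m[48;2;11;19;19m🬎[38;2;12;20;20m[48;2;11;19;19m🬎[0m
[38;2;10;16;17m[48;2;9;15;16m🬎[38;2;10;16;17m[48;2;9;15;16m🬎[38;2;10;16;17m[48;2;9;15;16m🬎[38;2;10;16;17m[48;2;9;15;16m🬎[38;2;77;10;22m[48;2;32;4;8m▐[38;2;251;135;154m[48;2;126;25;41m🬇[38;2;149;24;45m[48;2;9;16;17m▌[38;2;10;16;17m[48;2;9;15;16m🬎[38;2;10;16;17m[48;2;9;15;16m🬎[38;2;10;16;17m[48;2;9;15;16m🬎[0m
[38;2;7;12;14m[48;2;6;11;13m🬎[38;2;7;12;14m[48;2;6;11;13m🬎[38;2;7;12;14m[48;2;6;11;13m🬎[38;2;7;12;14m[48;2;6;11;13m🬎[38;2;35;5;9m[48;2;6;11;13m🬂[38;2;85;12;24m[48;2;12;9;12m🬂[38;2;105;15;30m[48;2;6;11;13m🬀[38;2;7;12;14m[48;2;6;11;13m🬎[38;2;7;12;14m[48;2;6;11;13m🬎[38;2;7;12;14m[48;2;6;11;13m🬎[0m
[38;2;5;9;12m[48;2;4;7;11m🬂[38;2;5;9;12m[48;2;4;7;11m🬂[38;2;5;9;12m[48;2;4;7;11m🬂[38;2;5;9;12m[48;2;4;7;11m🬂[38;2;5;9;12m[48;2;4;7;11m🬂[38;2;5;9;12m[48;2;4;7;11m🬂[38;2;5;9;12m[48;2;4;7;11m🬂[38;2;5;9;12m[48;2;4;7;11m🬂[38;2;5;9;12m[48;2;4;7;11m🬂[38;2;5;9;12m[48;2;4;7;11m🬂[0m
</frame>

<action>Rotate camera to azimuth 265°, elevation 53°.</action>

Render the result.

<frame>
[38;2;16;26;24m[48;2;14;23;22m🬂[38;2;16;26;24m[48;2;14;23;22m🬂[38;2;16;26;24m[48;2;14;23;22m🬂[38;2;16;26;24m[48;2;14;23;22m🬂[38;2;16;26;24m[48;2;14;23;22m🬂[38;2;16;26;24m[48;2;14;23;22m🬂[38;2;16;26;24m[48;2;14;23;22m🬂[38;2;16;26;24m[48;2;14;23;22m🬂[38;2;16;26;24m[48;2;14;23;22m🬂[38;2;16;26;24m[48;2;14;23;22m🬂[0m
[38;2;12;20;20m[48;2;11;19;19m🬎[38;2;12;20;20m[48;2;11;19;19m🬎[38;2;12;20;20m[48;2;11;19;19m🬎[38;2;12;20;20m[48;2;11;19;19m🬎[38;2;12;20;20m[48;2;11;19;19m🬎[38;2;94;13;27m[48;2;12;20;20m🬏[38;2;12;20;20m[48;2;11;19;19m🬎[38;2;12;20;20m[48;2;11;19;19m🬎[38;2;12;20;20m[48;2;11;19;19m🬎[38;2;12;20;20m[48;2;11;19;19m🬎[0m
[38;2;10;16;17m[48;2;9;15;16m🬎[38;2;10;16;17m[48;2;9;15;16m🬎[38;2;10;16;17m[48;2;9;15;16m🬎[38;2;10;16;17m[48;2;9;15;16m🬎[38;2;40;5;11m[48;2;90;12;25m▌[38;2;141;31;49m[48;2;255;132;152m🬴[38;2;149;22;43m[48;2;9;16;17m▌[38;2;10;16;17m[48;2;9;15;16m🬎[38;2;10;16;17m[48;2;9;15;16m🬎[38;2;10;16;17m[48;2;9;15;16m🬎[0m
[38;2;7;12;14m[48;2;6;11;13m🬎[38;2;7;12;14m[48;2;6;11;13m🬎[38;2;7;12;14m[48;2;6;11;13m🬎[38;2;7;12;14m[48;2;6;11;13m🬎[38;2;70;10;20m[48;2;11;10;12m🬁[38;2;111;15;31m[48;2;19;10;14m🬂[38;2;122;17;35m[48;2;6;11;13m🬀[38;2;7;12;14m[48;2;6;11;13m🬎[38;2;7;12;14m[48;2;6;11;13m🬎[38;2;7;12;14m[48;2;6;11;13m🬎[0m
[38;2;5;9;12m[48;2;4;7;11m🬂[38;2;5;9;12m[48;2;4;7;11m🬂[38;2;5;9;12m[48;2;4;7;11m🬂[38;2;5;9;12m[48;2;4;7;11m🬂[38;2;5;9;12m[48;2;4;7;11m🬂[38;2;5;9;12m[48;2;4;7;11m🬂[38;2;5;9;12m[48;2;4;7;11m🬂[38;2;5;9;12m[48;2;4;7;11m🬂[38;2;5;9;12m[48;2;4;7;11m🬂[38;2;5;9;12m[48;2;4;7;11m🬂[0m
</frame>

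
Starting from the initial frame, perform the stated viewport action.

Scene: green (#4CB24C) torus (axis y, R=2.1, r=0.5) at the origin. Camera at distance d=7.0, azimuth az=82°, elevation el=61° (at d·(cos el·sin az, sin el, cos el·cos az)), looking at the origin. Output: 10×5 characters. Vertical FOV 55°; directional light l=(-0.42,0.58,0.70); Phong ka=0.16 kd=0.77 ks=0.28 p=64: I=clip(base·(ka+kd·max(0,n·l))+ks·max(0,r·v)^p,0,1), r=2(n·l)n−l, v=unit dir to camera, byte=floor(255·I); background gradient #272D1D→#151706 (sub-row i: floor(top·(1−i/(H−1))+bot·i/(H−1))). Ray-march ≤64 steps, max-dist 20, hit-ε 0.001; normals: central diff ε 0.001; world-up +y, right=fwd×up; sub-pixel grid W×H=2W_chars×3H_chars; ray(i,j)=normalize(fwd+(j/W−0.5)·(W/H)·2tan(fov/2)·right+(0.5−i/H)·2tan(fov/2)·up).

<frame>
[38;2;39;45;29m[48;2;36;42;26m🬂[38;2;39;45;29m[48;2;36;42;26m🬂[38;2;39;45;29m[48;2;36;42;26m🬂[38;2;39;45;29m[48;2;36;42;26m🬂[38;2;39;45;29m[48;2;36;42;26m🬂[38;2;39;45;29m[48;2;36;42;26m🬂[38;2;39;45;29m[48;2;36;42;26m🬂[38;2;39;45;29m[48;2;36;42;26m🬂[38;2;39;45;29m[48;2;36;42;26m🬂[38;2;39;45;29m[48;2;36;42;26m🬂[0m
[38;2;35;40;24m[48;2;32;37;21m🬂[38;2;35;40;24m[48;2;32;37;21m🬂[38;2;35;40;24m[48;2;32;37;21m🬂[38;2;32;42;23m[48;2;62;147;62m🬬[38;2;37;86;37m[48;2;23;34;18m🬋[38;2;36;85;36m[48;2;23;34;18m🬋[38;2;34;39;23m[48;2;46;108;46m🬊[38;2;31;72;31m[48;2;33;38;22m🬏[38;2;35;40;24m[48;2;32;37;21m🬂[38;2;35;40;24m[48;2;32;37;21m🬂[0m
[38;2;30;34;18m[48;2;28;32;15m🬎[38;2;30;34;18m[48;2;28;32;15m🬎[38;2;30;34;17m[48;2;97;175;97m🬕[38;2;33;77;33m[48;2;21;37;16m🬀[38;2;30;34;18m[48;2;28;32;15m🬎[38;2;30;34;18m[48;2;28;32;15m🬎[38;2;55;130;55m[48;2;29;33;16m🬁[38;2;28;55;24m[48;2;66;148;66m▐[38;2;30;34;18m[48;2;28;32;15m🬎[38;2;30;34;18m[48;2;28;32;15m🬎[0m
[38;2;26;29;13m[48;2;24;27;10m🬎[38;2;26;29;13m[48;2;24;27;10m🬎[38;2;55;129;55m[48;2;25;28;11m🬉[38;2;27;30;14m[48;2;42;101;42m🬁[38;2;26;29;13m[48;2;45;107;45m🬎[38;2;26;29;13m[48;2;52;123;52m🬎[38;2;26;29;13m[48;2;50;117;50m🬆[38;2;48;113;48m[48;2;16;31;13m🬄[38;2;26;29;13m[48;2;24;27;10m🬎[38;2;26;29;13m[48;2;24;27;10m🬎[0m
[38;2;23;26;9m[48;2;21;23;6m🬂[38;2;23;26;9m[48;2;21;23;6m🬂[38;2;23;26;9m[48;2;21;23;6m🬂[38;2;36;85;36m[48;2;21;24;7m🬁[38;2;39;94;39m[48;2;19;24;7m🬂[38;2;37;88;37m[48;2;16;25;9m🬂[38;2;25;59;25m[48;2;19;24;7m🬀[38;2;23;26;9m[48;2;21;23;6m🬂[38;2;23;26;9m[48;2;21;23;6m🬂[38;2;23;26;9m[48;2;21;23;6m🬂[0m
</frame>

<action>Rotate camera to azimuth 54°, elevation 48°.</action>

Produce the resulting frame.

<frame>
[38;2;39;45;29m[48;2;36;42;26m🬂[38;2;39;45;29m[48;2;36;42;26m🬂[38;2;39;45;29m[48;2;36;42;26m🬂[38;2;39;45;29m[48;2;36;42;26m🬂[38;2;39;45;29m[48;2;36;42;26m🬂[38;2;39;45;29m[48;2;36;42;26m🬂[38;2;39;45;29m[48;2;36;42;26m🬂[38;2;39;45;29m[48;2;36;42;26m🬂[38;2;39;45;29m[48;2;36;42;26m🬂[38;2;39;45;29m[48;2;36;42;26m🬂[0m
[38;2;35;40;24m[48;2;32;37;21m🬂[38;2;35;40;24m[48;2;32;37;21m🬂[38;2;35;40;24m[48;2;32;37;21m🬂[38;2;33;38;22m[48;2;41;97;41m🬝[38;2;34;39;23m[48;2;22;51;22m🬎[38;2;33;47;25m[48;2;45;106;45m🬙[38;2;34;39;23m[48;2;54;127;54m🬎[38;2;35;40;24m[48;2;32;37;21m🬂[38;2;35;40;24m[48;2;32;37;21m🬂[38;2;35;40;24m[48;2;32;37;21m🬂[0m
[38;2;30;34;18m[48;2;28;32;15m🬎[38;2;30;34;18m[48;2;28;32;15m🬎[38;2;59;140;59m[48;2;30;34;17m🬦[38;2;37;88;37m[48;2;17;34;14m🬀[38;2;12;28;12m[48;2;29;33;16m🬀[38;2;30;34;18m[48;2;28;32;15m🬎[38;2;57;133;57m[48;2;31;48;21m🬉[38;2;28;55;24m[48;2;60;141;60m▐[38;2;30;34;18m[48;2;28;32;15m🬎[38;2;30;34;18m[48;2;28;32;15m🬎[0m
[38;2;26;29;13m[48;2;24;27;10m🬎[38;2;26;29;13m[48;2;24;27;10m🬎[38;2;63;149;63m[48;2;25;28;11m🬉[38;2;12;28;12m[48;2;54;121;54m🬁[38;2;27;39;17m[48;2;48;114;48m🬎[38;2;26;29;13m[48;2;45;106;45m🬎[38;2;28;50;22m[48;2;48;114;48m🬟[38;2;40;96;40m[48;2;16;32;13m🬄[38;2;26;29;13m[48;2;24;27;10m🬎[38;2;26;29;13m[48;2;24;27;10m🬎[0m
[38;2;23;26;9m[48;2;21;23;6m🬂[38;2;23;26;9m[48;2;21;23;6m🬂[38;2;23;26;9m[48;2;21;23;6m🬂[38;2;42;99;42m[48;2;21;24;7m🬁[38;2;43;102;43m[48;2;21;23;6m🬂[38;2;35;83;35m[48;2;21;23;6m🬂[38;2;22;51;22m[48;2;19;24;7m🬀[38;2;23;26;9m[48;2;21;23;6m🬂[38;2;23;26;9m[48;2;21;23;6m🬂[38;2;23;26;9m[48;2;21;23;6m🬂[0m
</frame>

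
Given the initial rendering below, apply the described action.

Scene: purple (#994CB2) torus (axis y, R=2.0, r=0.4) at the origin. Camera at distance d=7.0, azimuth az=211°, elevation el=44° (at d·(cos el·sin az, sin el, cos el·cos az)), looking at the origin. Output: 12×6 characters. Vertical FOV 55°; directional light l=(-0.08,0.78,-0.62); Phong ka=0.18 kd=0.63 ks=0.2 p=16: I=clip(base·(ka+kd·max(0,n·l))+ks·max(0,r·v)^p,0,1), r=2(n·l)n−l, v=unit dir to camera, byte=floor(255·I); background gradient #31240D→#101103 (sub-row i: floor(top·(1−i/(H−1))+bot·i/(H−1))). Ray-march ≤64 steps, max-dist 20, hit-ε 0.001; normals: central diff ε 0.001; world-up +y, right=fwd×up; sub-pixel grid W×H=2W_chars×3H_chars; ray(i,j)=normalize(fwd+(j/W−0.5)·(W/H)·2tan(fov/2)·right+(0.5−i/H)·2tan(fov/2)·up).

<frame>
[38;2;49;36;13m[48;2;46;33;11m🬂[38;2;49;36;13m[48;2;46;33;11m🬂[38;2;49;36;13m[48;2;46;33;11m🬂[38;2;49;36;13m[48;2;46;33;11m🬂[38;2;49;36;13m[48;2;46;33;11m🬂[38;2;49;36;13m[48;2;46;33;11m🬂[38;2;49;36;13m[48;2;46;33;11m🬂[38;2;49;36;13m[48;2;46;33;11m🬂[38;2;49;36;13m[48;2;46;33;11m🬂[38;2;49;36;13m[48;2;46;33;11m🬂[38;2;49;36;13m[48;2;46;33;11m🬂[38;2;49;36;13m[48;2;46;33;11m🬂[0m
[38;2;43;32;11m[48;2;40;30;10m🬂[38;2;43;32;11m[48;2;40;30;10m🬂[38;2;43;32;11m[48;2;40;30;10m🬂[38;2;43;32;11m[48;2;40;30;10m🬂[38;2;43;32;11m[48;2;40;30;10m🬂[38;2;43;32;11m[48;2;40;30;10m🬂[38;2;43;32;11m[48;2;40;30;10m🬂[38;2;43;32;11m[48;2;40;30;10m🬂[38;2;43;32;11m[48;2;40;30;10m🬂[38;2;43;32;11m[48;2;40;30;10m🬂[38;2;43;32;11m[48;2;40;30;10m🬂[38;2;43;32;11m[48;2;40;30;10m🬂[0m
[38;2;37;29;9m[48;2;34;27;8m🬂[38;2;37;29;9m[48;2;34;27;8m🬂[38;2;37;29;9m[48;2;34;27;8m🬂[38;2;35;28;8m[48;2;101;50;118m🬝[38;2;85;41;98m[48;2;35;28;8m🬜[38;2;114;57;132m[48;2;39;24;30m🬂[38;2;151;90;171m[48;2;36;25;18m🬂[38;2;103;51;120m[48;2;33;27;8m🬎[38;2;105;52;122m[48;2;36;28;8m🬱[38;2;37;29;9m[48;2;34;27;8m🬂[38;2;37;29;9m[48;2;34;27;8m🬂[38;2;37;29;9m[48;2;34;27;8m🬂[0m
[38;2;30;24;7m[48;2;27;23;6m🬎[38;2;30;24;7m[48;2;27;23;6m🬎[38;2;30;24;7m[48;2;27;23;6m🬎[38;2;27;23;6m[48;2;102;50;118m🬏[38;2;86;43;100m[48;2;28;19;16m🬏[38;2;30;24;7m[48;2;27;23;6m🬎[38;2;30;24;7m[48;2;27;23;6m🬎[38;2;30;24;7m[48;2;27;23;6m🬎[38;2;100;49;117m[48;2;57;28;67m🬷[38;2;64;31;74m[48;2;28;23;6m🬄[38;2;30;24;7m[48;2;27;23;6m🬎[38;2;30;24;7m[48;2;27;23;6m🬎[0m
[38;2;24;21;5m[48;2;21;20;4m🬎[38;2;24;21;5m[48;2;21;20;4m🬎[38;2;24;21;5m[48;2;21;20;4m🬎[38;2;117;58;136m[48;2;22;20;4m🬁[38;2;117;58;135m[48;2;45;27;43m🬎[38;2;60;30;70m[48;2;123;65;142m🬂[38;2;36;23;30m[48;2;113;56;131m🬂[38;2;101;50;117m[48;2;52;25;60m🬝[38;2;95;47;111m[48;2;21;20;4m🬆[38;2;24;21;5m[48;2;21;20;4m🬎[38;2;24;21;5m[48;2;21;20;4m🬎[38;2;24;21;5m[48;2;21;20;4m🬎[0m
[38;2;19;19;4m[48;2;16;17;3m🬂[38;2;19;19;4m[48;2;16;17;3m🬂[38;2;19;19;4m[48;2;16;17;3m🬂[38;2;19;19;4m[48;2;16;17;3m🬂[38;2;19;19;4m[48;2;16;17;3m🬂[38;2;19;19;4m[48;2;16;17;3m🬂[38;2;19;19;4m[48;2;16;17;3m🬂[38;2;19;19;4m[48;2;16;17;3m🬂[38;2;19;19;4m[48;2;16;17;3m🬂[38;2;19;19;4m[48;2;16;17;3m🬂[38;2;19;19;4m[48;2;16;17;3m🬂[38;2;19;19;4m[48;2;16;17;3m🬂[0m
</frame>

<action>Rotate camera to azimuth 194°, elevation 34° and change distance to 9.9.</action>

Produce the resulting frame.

<frame>
[38;2;49;36;13m[48;2;46;33;11m🬂[38;2;49;36;13m[48;2;46;33;11m🬂[38;2;49;36;13m[48;2;46;33;11m🬂[38;2;49;36;13m[48;2;46;33;11m🬂[38;2;49;36;13m[48;2;46;33;11m🬂[38;2;49;36;13m[48;2;46;33;11m🬂[38;2;49;36;13m[48;2;46;33;11m🬂[38;2;49;36;13m[48;2;46;33;11m🬂[38;2;49;36;13m[48;2;46;33;11m🬂[38;2;49;36;13m[48;2;46;33;11m🬂[38;2;49;36;13m[48;2;46;33;11m🬂[38;2;49;36;13m[48;2;46;33;11m🬂[0m
[38;2;43;32;11m[48;2;40;30;10m🬂[38;2;43;32;11m[48;2;40;30;10m🬂[38;2;43;32;11m[48;2;40;30;10m🬂[38;2;43;32;11m[48;2;40;30;10m🬂[38;2;43;32;11m[48;2;40;30;10m🬂[38;2;43;32;11m[48;2;40;30;10m🬂[38;2;43;32;11m[48;2;40;30;10m🬂[38;2;43;32;11m[48;2;40;30;10m🬂[38;2;43;32;11m[48;2;40;30;10m🬂[38;2;43;32;11m[48;2;40;30;10m🬂[38;2;43;32;11m[48;2;40;30;10m🬂[38;2;43;32;11m[48;2;40;30;10m🬂[0m
[38;2;37;29;9m[48;2;34;27;8m🬂[38;2;37;29;9m[48;2;34;27;8m🬂[38;2;37;29;9m[48;2;34;27;8m🬂[38;2;37;29;9m[48;2;34;27;8m🬂[38;2;35;28;8m[48;2;99;49;116m🬝[38;2;34;24;14m[48;2;93;46;108m🬥[38;2;120;59;139m[48;2;33;24;14m🬋[38;2;36;28;8m[48;2;93;46;108m🬎[38;2;37;29;9m[48;2;34;27;8m🬂[38;2;37;29;9m[48;2;34;27;8m🬂[38;2;37;29;9m[48;2;34;27;8m🬂[38;2;37;29;9m[48;2;34;27;8m🬂[0m
[38;2;30;24;7m[48;2;27;23;6m🬎[38;2;30;24;7m[48;2;27;23;6m🬎[38;2;30;24;7m[48;2;27;23;6m🬎[38;2;30;24;7m[48;2;27;23;6m🬎[38;2;101;50;117m[48;2;42;25;36m🬪[38;2;30;24;7m[48;2;125;63;145m🬎[38;2;30;24;7m[48;2;122;61;142m🬎[38;2;30;24;7m[48;2;96;47;112m🬄[38;2;88;44;103m[48;2;28;23;6m🬄[38;2;30;24;7m[48;2;27;23;6m🬎[38;2;30;24;7m[48;2;27;23;6m🬎[38;2;30;24;7m[48;2;27;23;6m🬎[0m
[38;2;24;21;5m[48;2;21;20;4m🬎[38;2;24;21;5m[48;2;21;20;4m🬎[38;2;24;21;5m[48;2;21;20;4m🬎[38;2;24;21;5m[48;2;21;20;4m🬎[38;2;24;21;5m[48;2;21;20;4m🬎[38;2;67;33;78m[48;2;22;20;4m🬁[38;2;71;35;83m[48;2;22;20;4m🬂[38;2;24;21;5m[48;2;21;20;4m🬎[38;2;24;21;5m[48;2;21;20;4m🬎[38;2;24;21;5m[48;2;21;20;4m🬎[38;2;24;21;5m[48;2;21;20;4m🬎[38;2;24;21;5m[48;2;21;20;4m🬎[0m
[38;2;19;19;4m[48;2;16;17;3m🬂[38;2;19;19;4m[48;2;16;17;3m🬂[38;2;19;19;4m[48;2;16;17;3m🬂[38;2;19;19;4m[48;2;16;17;3m🬂[38;2;19;19;4m[48;2;16;17;3m🬂[38;2;19;19;4m[48;2;16;17;3m🬂[38;2;19;19;4m[48;2;16;17;3m🬂[38;2;19;19;4m[48;2;16;17;3m🬂[38;2;19;19;4m[48;2;16;17;3m🬂[38;2;19;19;4m[48;2;16;17;3m🬂[38;2;19;19;4m[48;2;16;17;3m🬂[38;2;19;19;4m[48;2;16;17;3m🬂[0m
</frame>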